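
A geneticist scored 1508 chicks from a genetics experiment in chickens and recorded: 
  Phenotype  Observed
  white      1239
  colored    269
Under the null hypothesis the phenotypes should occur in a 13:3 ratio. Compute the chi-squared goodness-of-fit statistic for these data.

Expected counts for N = 1508 under a 13:3 ratio (total parts = 16):
  white: 1508 × 13/16 = 1225.25
  colored: 1508 × 3/16 = 282.75
χ² = Σ (O − E)² / E
  white: (1239 − 1225.25)² / 1225.25 = 0.1543
  colored: (269 − 282.75)² / 282.75 = 0.6687
χ² = 0.1543 + 0.6687 = 0.823

0.823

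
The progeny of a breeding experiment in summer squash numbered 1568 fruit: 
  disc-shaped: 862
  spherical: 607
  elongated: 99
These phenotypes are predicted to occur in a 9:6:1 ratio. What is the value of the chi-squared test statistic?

Total ratio parts = 16. Expected numbers out of 1568:
  disc-shaped: 1568 × 9/16 = 882
  spherical: 1568 × 6/16 = 588
  elongated: 1568 × 1/16 = 98
χ² = Σ (O − E)² / E
  disc-shaped: (862 − 882)² / 882 = 0.4535
  spherical: (607 − 588)² / 588 = 0.6139
  elongated: (99 − 98)² / 98 = 0.0102
χ² = 0.4535 + 0.6139 + 0.0102 = 1.0776 ≈ 1.078

1.078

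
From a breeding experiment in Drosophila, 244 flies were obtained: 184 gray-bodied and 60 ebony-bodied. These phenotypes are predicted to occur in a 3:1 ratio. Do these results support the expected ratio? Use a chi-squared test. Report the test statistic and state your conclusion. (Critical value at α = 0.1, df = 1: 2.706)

Under the 3:1 hypothesis (Σ ratio = 4, N = 244):
  gray-bodied: 244 × 3/4 = 183
  ebony-bodied: 244 × 1/4 = 61
χ² = Σ (O − E)² / E
  gray-bodied: (184 − 183)² / 183 = 0.0055
  ebony-bodied: (60 − 61)² / 61 = 0.0164
χ² = 0.0055 + 0.0164 = 0.0219 ≈ 0.022
Degrees of freedom = 2 − 1 = 1; critical value at α = 0.1 is 2.706.
Since 0.022 < 2.706, we fail to reject the null hypothesis — the data are consistent with the 3:1 ratio.

0.022; consistent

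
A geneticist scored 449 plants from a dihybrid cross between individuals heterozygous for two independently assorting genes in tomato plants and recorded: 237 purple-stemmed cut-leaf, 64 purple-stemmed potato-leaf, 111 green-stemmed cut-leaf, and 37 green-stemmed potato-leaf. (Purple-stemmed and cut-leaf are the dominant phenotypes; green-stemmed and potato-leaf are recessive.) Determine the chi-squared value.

A dihybrid F₂ with independent assortment and complete dominance at both loci gives a 9:3:3:1 phenotypic ratio.
The 9:3:3:1 ratio has 16 parts, so with N = 449 the expected counts are:
  purple-stemmed cut-leaf: 449 × 9/16 = 252.5625
  purple-stemmed potato-leaf: 449 × 3/16 = 84.1875
  green-stemmed cut-leaf: 449 × 3/16 = 84.1875
  green-stemmed potato-leaf: 449 × 1/16 = 28.0625
χ² = Σ (O − E)² / E
  purple-stemmed cut-leaf: (237 − 252.5625)² / 252.5625 = 0.9589
  purple-stemmed potato-leaf: (64 − 84.1875)² / 84.1875 = 4.8408
  green-stemmed cut-leaf: (111 − 84.1875)² / 84.1875 = 8.5394
  green-stemmed potato-leaf: (37 − 28.0625)² / 28.0625 = 2.8465
χ² = 0.9589 + 4.8408 + 8.5394 + 2.8465 = 17.1856 ≈ 17.186

17.186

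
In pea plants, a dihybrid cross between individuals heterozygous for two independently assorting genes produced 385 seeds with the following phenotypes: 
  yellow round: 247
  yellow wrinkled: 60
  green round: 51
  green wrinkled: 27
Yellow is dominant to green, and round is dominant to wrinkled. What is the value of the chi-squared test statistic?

A dihybrid F₂ with independent assortment and complete dominance at both loci gives a 9:3:3:1 phenotypic ratio.
Expected counts for N = 385 under a 9:3:3:1 ratio (total parts = 16):
  yellow round: 385 × 9/16 = 216.5625
  yellow wrinkled: 385 × 3/16 = 72.1875
  green round: 385 × 3/16 = 72.1875
  green wrinkled: 385 × 1/16 = 24.0625
χ² = Σ (O − E)² / E
  yellow round: (247 − 216.5625)² / 216.5625 = 4.2779
  yellow wrinkled: (60 − 72.1875)² / 72.1875 = 2.0576
  green round: (51 − 72.1875)² / 72.1875 = 6.2187
  green wrinkled: (27 − 24.0625)² / 24.0625 = 0.3586
χ² = 4.2779 + 2.0576 + 6.2187 + 0.3586 = 12.9128 ≈ 12.913

12.913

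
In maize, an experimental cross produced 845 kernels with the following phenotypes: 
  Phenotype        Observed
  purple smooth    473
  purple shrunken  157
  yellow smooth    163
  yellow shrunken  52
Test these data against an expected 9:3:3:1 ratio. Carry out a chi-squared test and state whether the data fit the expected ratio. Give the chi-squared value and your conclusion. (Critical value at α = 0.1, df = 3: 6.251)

0.168; consistent

Expected counts for N = 845 under a 9:3:3:1 ratio (total parts = 16):
  purple smooth: 845 × 9/16 = 475.3125
  purple shrunken: 845 × 3/16 = 158.4375
  yellow smooth: 845 × 3/16 = 158.4375
  yellow shrunken: 845 × 1/16 = 52.8125
χ² = Σ (O − E)² / E
  purple smooth: (473 − 475.3125)² / 475.3125 = 0.0113
  purple shrunken: (157 − 158.4375)² / 158.4375 = 0.0130
  yellow smooth: (163 − 158.4375)² / 158.4375 = 0.1314
  yellow shrunken: (52 − 52.8125)² / 52.8125 = 0.0125
χ² = 0.0113 + 0.0130 + 0.1314 + 0.0125 = 0.1682 ≈ 0.168
Degrees of freedom = 4 − 1 = 3; critical value at α = 0.1 is 6.251.
Since 0.168 < 6.251, we fail to reject the null hypothesis — the data are consistent with the 9:3:3:1 ratio.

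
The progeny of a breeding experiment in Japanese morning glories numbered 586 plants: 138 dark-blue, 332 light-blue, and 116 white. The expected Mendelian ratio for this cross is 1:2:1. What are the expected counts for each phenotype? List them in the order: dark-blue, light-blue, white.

146.5, 293, 146.5

The 1:2:1 ratio has 4 parts, so with N = 586 the expected counts are:
  dark-blue: 586 × 1/4 = 146.5
  light-blue: 586 × 2/4 = 293
  white: 586 × 1/4 = 146.5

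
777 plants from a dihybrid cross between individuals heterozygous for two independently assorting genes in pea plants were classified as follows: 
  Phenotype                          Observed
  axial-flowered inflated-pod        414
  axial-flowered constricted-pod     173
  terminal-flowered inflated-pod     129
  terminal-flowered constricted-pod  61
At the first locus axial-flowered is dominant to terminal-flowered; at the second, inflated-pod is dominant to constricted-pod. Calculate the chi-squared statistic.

A dihybrid F₂ with independent assortment and complete dominance at both loci gives a 9:3:3:1 phenotypic ratio.
Total ratio parts = 16. Expected numbers out of 777:
  axial-flowered inflated-pod: 777 × 9/16 = 437.0625
  axial-flowered constricted-pod: 777 × 3/16 = 145.6875
  terminal-flowered inflated-pod: 777 × 3/16 = 145.6875
  terminal-flowered constricted-pod: 777 × 1/16 = 48.5625
χ² = Σ (O − E)² / E
  axial-flowered inflated-pod: (414 − 437.0625)² / 437.0625 = 1.2169
  axial-flowered constricted-pod: (173 − 145.6875)² / 145.6875 = 5.1204
  terminal-flowered inflated-pod: (129 − 145.6875)² / 145.6875 = 1.9114
  terminal-flowered constricted-pod: (61 − 48.5625)² / 48.5625 = 3.1854
χ² = 1.2169 + 5.1204 + 1.9114 + 3.1854 = 11.4341 ≈ 11.434

11.434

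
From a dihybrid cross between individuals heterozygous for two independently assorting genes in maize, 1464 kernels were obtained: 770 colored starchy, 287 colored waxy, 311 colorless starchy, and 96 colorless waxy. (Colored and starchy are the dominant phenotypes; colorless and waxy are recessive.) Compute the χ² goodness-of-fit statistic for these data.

A dihybrid F₂ with independent assortment and complete dominance at both loci gives a 9:3:3:1 phenotypic ratio.
Under the 9:3:3:1 hypothesis (Σ ratio = 16, N = 1464):
  colored starchy: 1464 × 9/16 = 823.5
  colored waxy: 1464 × 3/16 = 274.5
  colorless starchy: 1464 × 3/16 = 274.5
  colorless waxy: 1464 × 1/16 = 91.5
χ² = Σ (O − E)² / E
  colored starchy: (770 − 823.5)² / 823.5 = 3.4757
  colored waxy: (287 − 274.5)² / 274.5 = 0.5692
  colorless starchy: (311 − 274.5)² / 274.5 = 4.8534
  colorless waxy: (96 − 91.5)² / 91.5 = 0.2213
χ² = 3.4757 + 0.5692 + 4.8534 + 0.2213 = 9.1196 ≈ 9.120

9.120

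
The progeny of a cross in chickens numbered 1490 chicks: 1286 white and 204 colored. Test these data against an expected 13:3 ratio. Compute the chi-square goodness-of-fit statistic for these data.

25.029

Expected counts for N = 1490 under a 13:3 ratio (total parts = 16):
  white: 1490 × 13/16 = 1210.625
  colored: 1490 × 3/16 = 279.375
χ² = Σ (O − E)² / E
  white: (1286 − 1210.625)² / 1210.625 = 4.6929
  colored: (204 − 279.375)² / 279.375 = 20.3361
χ² = 4.6929 + 20.3361 = 25.029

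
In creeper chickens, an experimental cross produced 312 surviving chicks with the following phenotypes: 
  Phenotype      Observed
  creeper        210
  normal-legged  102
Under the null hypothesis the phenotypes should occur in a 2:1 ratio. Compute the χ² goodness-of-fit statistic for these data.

Under the 2:1 hypothesis (Σ ratio = 3, N = 312):
  creeper: 312 × 2/3 = 208
  normal-legged: 312 × 1/3 = 104
χ² = Σ (O − E)² / E
  creeper: (210 − 208)² / 208 = 0.0192
  normal-legged: (102 − 104)² / 104 = 0.0385
χ² = 0.0192 + 0.0385 = 0.0577 ≈ 0.058

0.058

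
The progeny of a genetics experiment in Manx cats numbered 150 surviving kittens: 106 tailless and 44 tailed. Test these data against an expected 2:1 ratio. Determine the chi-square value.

1.080

Expected counts for N = 150 under a 2:1 ratio (total parts = 3):
  tailless: 150 × 2/3 = 100
  tailed: 150 × 1/3 = 50
χ² = Σ (O − E)² / E
  tailless: (106 − 100)² / 100 = 0.3600
  tailed: (44 − 50)² / 50 = 0.7200
χ² = 0.3600 + 0.7200 = 1.080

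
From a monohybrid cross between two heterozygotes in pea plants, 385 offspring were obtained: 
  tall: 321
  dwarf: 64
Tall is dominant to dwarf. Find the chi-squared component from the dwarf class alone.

10.806

For a monohybrid cross between heterozygotes with complete dominance, the expected phenotypic ratio is 3:1.
Under the 3:1 hypothesis (Σ ratio = 4, N = 385):
  tall: 385 × 3/4 = 288.75
  dwarf: 385 × 1/4 = 96.25
Contribution of dwarf: (64 − 96.25)² / 96.25 = 10.8058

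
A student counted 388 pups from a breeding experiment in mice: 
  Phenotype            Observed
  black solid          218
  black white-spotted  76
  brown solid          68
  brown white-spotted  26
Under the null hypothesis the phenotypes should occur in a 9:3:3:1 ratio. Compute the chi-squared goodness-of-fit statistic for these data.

Expected counts for N = 388 under a 9:3:3:1 ratio (total parts = 16):
  black solid: 388 × 9/16 = 218.25
  black white-spotted: 388 × 3/16 = 72.75
  brown solid: 388 × 3/16 = 72.75
  brown white-spotted: 388 × 1/16 = 24.25
χ² = Σ (O − E)² / E
  black solid: (218 − 218.25)² / 218.25 = 0.0003
  black white-spotted: (76 − 72.75)² / 72.75 = 0.1452
  brown solid: (68 − 72.75)² / 72.75 = 0.3101
  brown white-spotted: (26 − 24.25)² / 24.25 = 0.1263
χ² = 0.0003 + 0.1452 + 0.3101 + 0.1263 = 0.5819 ≈ 0.582

0.582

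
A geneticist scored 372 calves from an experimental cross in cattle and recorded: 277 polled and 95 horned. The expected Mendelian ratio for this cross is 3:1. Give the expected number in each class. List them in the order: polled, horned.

279, 93

The 3:1 ratio has 4 parts, so with N = 372 the expected counts are:
  polled: 372 × 3/4 = 279
  horned: 372 × 1/4 = 93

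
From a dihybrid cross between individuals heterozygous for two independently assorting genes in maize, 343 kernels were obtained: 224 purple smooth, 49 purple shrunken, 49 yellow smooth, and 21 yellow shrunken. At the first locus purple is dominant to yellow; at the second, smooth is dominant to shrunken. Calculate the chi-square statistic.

12.302

A dihybrid F₂ with independent assortment and complete dominance at both loci gives a 9:3:3:1 phenotypic ratio.
Expected counts for N = 343 under a 9:3:3:1 ratio (total parts = 16):
  purple smooth: 343 × 9/16 = 192.9375
  purple shrunken: 343 × 3/16 = 64.3125
  yellow smooth: 343 × 3/16 = 64.3125
  yellow shrunken: 343 × 1/16 = 21.4375
χ² = Σ (O − E)² / E
  purple smooth: (224 − 192.9375)² / 192.9375 = 5.0010
  purple shrunken: (49 − 64.3125)² / 64.3125 = 3.6458
  yellow smooth: (49 − 64.3125)² / 64.3125 = 3.6458
  yellow shrunken: (21 − 21.4375)² / 21.4375 = 0.0089
χ² = 5.0010 + 3.6458 + 3.6458 + 0.0089 = 12.3015 ≈ 12.302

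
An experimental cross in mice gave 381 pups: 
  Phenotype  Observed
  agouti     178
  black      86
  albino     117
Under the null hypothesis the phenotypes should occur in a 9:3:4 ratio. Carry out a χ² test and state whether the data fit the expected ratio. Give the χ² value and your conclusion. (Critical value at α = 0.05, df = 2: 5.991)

14.088; not consistent

The 9:3:4 ratio has 16 parts, so with N = 381 the expected counts are:
  agouti: 381 × 9/16 = 214.3125
  black: 381 × 3/16 = 71.4375
  albino: 381 × 4/16 = 95.25
χ² = Σ (O − E)² / E
  agouti: (178 − 214.3125)² / 214.3125 = 6.1527
  black: (86 − 71.4375)² / 71.4375 = 2.9686
  albino: (117 − 95.25)² / 95.25 = 4.9665
χ² = 6.1527 + 2.9686 + 4.9665 = 14.0878 ≈ 14.088
Degrees of freedom = 3 − 1 = 2; critical value at α = 0.05 is 5.991.
Since 14.088 > 5.991, we reject the null hypothesis — the data do not fit the 9:3:4 ratio.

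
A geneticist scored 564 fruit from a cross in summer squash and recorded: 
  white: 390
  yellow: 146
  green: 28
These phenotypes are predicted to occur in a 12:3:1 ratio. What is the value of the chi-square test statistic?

19.385

Total ratio parts = 16. Expected numbers out of 564:
  white: 564 × 12/16 = 423
  yellow: 564 × 3/16 = 105.75
  green: 564 × 1/16 = 35.25
χ² = Σ (O − E)² / E
  white: (390 − 423)² / 423 = 2.5745
  yellow: (146 − 105.75)² / 105.75 = 15.3197
  green: (28 − 35.25)² / 35.25 = 1.4911
χ² = 2.5745 + 15.3197 + 1.4911 = 19.3853 ≈ 19.385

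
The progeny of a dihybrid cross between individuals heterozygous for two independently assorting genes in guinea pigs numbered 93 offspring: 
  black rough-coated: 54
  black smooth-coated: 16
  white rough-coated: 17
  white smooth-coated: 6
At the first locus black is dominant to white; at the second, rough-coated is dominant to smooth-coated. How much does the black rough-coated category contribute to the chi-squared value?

A dihybrid F₂ with independent assortment and complete dominance at both loci gives a 9:3:3:1 phenotypic ratio.
Expected counts for N = 93 under a 9:3:3:1 ratio (total parts = 16):
  black rough-coated: 93 × 9/16 = 52.3125
  black smooth-coated: 93 × 3/16 = 17.4375
  white rough-coated: 93 × 3/16 = 17.4375
  white smooth-coated: 93 × 1/16 = 5.8125
Contribution of black rough-coated: (54 − 52.3125)² / 52.3125 = 0.0544

0.054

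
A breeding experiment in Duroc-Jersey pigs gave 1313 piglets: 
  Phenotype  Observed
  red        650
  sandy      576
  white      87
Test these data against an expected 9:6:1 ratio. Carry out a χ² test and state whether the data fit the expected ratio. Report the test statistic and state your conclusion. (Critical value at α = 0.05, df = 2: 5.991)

Expected counts for N = 1313 under a 9:6:1 ratio (total parts = 16):
  red: 1313 × 9/16 = 738.5625
  sandy: 1313 × 6/16 = 492.375
  white: 1313 × 1/16 = 82.0625
χ² = Σ (O − E)² / E
  red: (650 − 738.5625)² / 738.5625 = 10.6197
  sandy: (576 − 492.375)² / 492.375 = 14.2029
  white: (87 − 82.0625)² / 82.0625 = 0.2971
χ² = 10.6197 + 14.2029 + 0.2971 = 25.1197 ≈ 25.120
Degrees of freedom = 3 − 1 = 2; critical value at α = 0.05 is 5.991.
Since 25.120 > 5.991, we reject the null hypothesis — the data do not fit the 9:6:1 ratio.

25.120; not consistent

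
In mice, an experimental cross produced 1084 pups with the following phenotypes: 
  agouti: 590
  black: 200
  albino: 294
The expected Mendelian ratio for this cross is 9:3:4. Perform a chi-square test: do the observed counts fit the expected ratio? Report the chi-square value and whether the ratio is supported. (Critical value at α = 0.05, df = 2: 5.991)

The 9:3:4 ratio has 16 parts, so with N = 1084 the expected counts are:
  agouti: 1084 × 9/16 = 609.75
  black: 1084 × 3/16 = 203.25
  albino: 1084 × 4/16 = 271
χ² = Σ (O − E)² / E
  agouti: (590 − 609.75)² / 609.75 = 0.6397
  black: (200 − 203.25)² / 203.25 = 0.0520
  albino: (294 − 271)² / 271 = 1.9520
χ² = 0.6397 + 0.0520 + 1.9520 = 2.6437 ≈ 2.644
Degrees of freedom = 3 − 1 = 2; critical value at α = 0.05 is 5.991.
Since 2.644 < 5.991, we fail to reject the null hypothesis — the data are consistent with the 9:3:4 ratio.

2.644; consistent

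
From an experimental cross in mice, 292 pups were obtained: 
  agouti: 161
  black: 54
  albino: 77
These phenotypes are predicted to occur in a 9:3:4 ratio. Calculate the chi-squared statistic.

0.294

Total ratio parts = 16. Expected numbers out of 292:
  agouti: 292 × 9/16 = 164.25
  black: 292 × 3/16 = 54.75
  albino: 292 × 4/16 = 73
χ² = Σ (O − E)² / E
  agouti: (161 − 164.25)² / 164.25 = 0.0643
  black: (54 − 54.75)² / 54.75 = 0.0103
  albino: (77 − 73)² / 73 = 0.2192
χ² = 0.0643 + 0.0103 + 0.2192 = 0.2938 ≈ 0.294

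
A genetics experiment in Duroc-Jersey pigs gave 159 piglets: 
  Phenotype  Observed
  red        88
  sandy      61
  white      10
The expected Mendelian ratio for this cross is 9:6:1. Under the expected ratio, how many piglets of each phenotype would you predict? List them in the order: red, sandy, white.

89.4375, 59.625, 9.9375

Expected counts for N = 159 under a 9:6:1 ratio (total parts = 16):
  red: 159 × 9/16 = 89.4375
  sandy: 159 × 6/16 = 59.625
  white: 159 × 1/16 = 9.9375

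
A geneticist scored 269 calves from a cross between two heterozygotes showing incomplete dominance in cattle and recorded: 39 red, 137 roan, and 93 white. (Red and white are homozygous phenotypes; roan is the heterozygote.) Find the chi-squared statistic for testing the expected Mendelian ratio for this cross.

With incomplete dominance, a heterozygote × heterozygote cross gives a 1:2:1 phenotypic ratio.
Under the 1:2:1 hypothesis (Σ ratio = 4, N = 269):
  red: 269 × 1/4 = 67.25
  roan: 269 × 2/4 = 134.5
  white: 269 × 1/4 = 67.25
χ² = Σ (O − E)² / E
  red: (39 − 67.25)² / 67.25 = 11.8671
  roan: (137 − 134.5)² / 134.5 = 0.0465
  white: (93 − 67.25)² / 67.25 = 9.8597
χ² = 11.8671 + 0.0465 + 9.8597 = 21.7733 ≈ 21.773

21.773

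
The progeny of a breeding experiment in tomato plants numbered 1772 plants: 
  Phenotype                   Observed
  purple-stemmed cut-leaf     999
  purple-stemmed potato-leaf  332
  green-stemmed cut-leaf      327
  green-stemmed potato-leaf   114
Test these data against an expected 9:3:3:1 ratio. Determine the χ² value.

0.184

The 9:3:3:1 ratio has 16 parts, so with N = 1772 the expected counts are:
  purple-stemmed cut-leaf: 1772 × 9/16 = 996.75
  purple-stemmed potato-leaf: 1772 × 3/16 = 332.25
  green-stemmed cut-leaf: 1772 × 3/16 = 332.25
  green-stemmed potato-leaf: 1772 × 1/16 = 110.75
χ² = Σ (O − E)² / E
  purple-stemmed cut-leaf: (999 − 996.75)² / 996.75 = 0.0051
  purple-stemmed potato-leaf: (332 − 332.25)² / 332.25 = 0.0002
  green-stemmed cut-leaf: (327 − 332.25)² / 332.25 = 0.0830
  green-stemmed potato-leaf: (114 − 110.75)² / 110.75 = 0.0954
χ² = 0.0051 + 0.0002 + 0.0830 + 0.0954 = 0.1837 ≈ 0.184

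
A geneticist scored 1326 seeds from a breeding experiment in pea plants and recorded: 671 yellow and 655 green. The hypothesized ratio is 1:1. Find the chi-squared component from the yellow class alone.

0.097

Expected counts for N = 1326 under a 1:1 ratio (total parts = 2):
  yellow: 1326 × 1/2 = 663
  green: 1326 × 1/2 = 663
Contribution of yellow: (671 − 663)² / 663 = 0.0965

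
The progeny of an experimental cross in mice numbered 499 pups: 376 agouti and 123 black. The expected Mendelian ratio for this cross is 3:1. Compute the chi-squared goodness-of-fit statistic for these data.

Expected counts for N = 499 under a 3:1 ratio (total parts = 4):
  agouti: 499 × 3/4 = 374.25
  black: 499 × 1/4 = 124.75
χ² = Σ (O − E)² / E
  agouti: (376 − 374.25)² / 374.25 = 0.0082
  black: (123 − 124.75)² / 124.75 = 0.0245
χ² = 0.0082 + 0.0245 = 0.0327 ≈ 0.033

0.033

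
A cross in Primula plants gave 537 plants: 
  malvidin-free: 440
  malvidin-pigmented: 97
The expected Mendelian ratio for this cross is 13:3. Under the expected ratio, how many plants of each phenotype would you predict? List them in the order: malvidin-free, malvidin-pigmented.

Expected counts for N = 537 under a 13:3 ratio (total parts = 16):
  malvidin-free: 537 × 13/16 = 436.3125
  malvidin-pigmented: 537 × 3/16 = 100.6875

436.3125, 100.6875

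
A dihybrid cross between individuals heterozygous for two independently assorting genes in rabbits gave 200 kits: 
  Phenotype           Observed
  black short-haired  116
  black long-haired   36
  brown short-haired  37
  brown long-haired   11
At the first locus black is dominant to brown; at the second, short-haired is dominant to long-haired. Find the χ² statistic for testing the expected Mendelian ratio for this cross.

A dihybrid F₂ with independent assortment and complete dominance at both loci gives a 9:3:3:1 phenotypic ratio.
Total ratio parts = 16. Expected numbers out of 200:
  black short-haired: 200 × 9/16 = 112.5
  black long-haired: 200 × 3/16 = 37.5
  brown short-haired: 200 × 3/16 = 37.5
  brown long-haired: 200 × 1/16 = 12.5
χ² = Σ (O − E)² / E
  black short-haired: (116 − 112.5)² / 112.5 = 0.1089
  black long-haired: (36 − 37.5)² / 37.5 = 0.0600
  brown short-haired: (37 − 37.5)² / 37.5 = 0.0067
  brown long-haired: (11 − 12.5)² / 12.5 = 0.1800
χ² = 0.1089 + 0.0600 + 0.0067 + 0.1800 = 0.3556 ≈ 0.356

0.356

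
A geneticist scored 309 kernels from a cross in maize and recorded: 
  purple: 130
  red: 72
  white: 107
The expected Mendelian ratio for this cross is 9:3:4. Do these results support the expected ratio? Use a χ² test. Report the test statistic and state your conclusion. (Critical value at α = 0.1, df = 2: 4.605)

25.914; not consistent

Under the 9:3:4 hypothesis (Σ ratio = 16, N = 309):
  purple: 309 × 9/16 = 173.8125
  red: 309 × 3/16 = 57.9375
  white: 309 × 4/16 = 77.25
χ² = Σ (O − E)² / E
  purple: (130 − 173.8125)² / 173.8125 = 11.0437
  red: (72 − 57.9375)² / 57.9375 = 3.4132
  white: (107 − 77.25)² / 77.25 = 11.4571
χ² = 11.0437 + 3.4132 + 11.4571 = 25.914
Degrees of freedom = 3 − 1 = 2; critical value at α = 0.1 is 4.605.
Since 25.914 > 4.605, we reject the null hypothesis — the data do not fit the 9:3:4 ratio.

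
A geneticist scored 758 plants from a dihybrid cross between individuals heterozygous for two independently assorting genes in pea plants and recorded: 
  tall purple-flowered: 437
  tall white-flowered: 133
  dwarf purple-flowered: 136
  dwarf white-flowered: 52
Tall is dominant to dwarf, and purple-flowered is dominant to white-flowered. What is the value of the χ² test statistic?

A dihybrid F₂ with independent assortment and complete dominance at both loci gives a 9:3:3:1 phenotypic ratio.
The 9:3:3:1 ratio has 16 parts, so with N = 758 the expected counts are:
  tall purple-flowered: 758 × 9/16 = 426.375
  tall white-flowered: 758 × 3/16 = 142.125
  dwarf purple-flowered: 758 × 3/16 = 142.125
  dwarf white-flowered: 758 × 1/16 = 47.375
χ² = Σ (O − E)² / E
  tall purple-flowered: (437 − 426.375)² / 426.375 = 0.2648
  tall white-flowered: (133 − 142.125)² / 142.125 = 0.5859
  dwarf purple-flowered: (136 − 142.125)² / 142.125 = 0.2640
  dwarf white-flowered: (52 − 47.375)² / 47.375 = 0.4515
χ² = 0.2648 + 0.5859 + 0.2640 + 0.4515 = 1.5662 ≈ 1.566

1.566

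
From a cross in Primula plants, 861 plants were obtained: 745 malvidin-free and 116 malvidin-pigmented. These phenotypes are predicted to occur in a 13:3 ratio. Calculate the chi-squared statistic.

15.740

Expected counts for N = 861 under a 13:3 ratio (total parts = 16):
  malvidin-free: 861 × 13/16 = 699.5625
  malvidin-pigmented: 861 × 3/16 = 161.4375
χ² = Σ (O − E)² / E
  malvidin-free: (745 − 699.5625)² / 699.5625 = 2.9512
  malvidin-pigmented: (116 − 161.4375)² / 161.4375 = 12.7886
χ² = 2.9512 + 12.7886 = 15.7398 ≈ 15.740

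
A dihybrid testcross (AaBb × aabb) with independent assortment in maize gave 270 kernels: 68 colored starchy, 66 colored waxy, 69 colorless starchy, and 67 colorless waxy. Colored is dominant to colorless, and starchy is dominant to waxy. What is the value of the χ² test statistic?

A dihybrid testcross with independent assortment gives a 1:1:1:1 ratio.
Total ratio parts = 4. Expected numbers out of 270:
  colored starchy: 270 × 1/4 = 67.5
  colored waxy: 270 × 1/4 = 67.5
  colorless starchy: 270 × 1/4 = 67.5
  colorless waxy: 270 × 1/4 = 67.5
χ² = Σ (O − E)² / E
  colored starchy: (68 − 67.5)² / 67.5 = 0.0037
  colored waxy: (66 − 67.5)² / 67.5 = 0.0333
  colorless starchy: (69 − 67.5)² / 67.5 = 0.0333
  colorless waxy: (67 − 67.5)² / 67.5 = 0.0037
χ² = 0.0037 + 0.0333 + 0.0333 + 0.0037 = 0.074

0.074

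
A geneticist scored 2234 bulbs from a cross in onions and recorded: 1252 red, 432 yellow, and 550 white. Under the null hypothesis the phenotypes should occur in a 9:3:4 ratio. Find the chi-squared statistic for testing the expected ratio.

Total ratio parts = 16. Expected numbers out of 2234:
  red: 2234 × 9/16 = 1256.625
  yellow: 2234 × 3/16 = 418.875
  white: 2234 × 4/16 = 558.5
χ² = Σ (O − E)² / E
  red: (1252 − 1256.625)² / 1256.625 = 0.0170
  yellow: (432 − 418.875)² / 418.875 = 0.4113
  white: (550 − 558.5)² / 558.5 = 0.1294
χ² = 0.0170 + 0.4113 + 0.1294 = 0.5577 ≈ 0.558

0.558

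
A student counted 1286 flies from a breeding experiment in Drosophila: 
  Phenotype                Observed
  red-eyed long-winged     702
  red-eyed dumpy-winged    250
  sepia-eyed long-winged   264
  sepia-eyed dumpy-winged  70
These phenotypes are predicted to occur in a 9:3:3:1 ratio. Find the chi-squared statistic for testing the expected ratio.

Total ratio parts = 16. Expected numbers out of 1286:
  red-eyed long-winged: 1286 × 9/16 = 723.375
  red-eyed dumpy-winged: 1286 × 3/16 = 241.125
  sepia-eyed long-winged: 1286 × 3/16 = 241.125
  sepia-eyed dumpy-winged: 1286 × 1/16 = 80.375
χ² = Σ (O − E)² / E
  red-eyed long-winged: (702 − 723.375)² / 723.375 = 0.6316
  red-eyed dumpy-winged: (250 − 241.125)² / 241.125 = 0.3267
  sepia-eyed long-winged: (264 − 241.125)² / 241.125 = 2.1701
  sepia-eyed dumpy-winged: (70 − 80.375)² / 80.375 = 1.3392
χ² = 0.6316 + 0.3267 + 2.1701 + 1.3392 = 4.4676 ≈ 4.468

4.468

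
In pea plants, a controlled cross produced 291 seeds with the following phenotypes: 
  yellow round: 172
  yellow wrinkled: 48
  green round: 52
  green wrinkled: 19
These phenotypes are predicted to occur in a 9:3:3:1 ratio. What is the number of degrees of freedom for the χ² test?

3

A goodness-of-fit test with 4 phenotype classes has df = 4 − 1 = 3.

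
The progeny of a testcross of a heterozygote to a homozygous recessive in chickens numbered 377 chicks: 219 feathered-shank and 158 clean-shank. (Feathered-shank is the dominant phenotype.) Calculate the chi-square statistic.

A testcross of a heterozygote (Aa × aa) gives a 1:1 phenotypic ratio.
Total ratio parts = 2. Expected numbers out of 377:
  feathered-shank: 377 × 1/2 = 188.5
  clean-shank: 377 × 1/2 = 188.5
χ² = Σ (O − E)² / E
  feathered-shank: (219 − 188.5)² / 188.5 = 4.9350
  clean-shank: (158 − 188.5)² / 188.5 = 4.9350
χ² = 4.9350 + 4.9350 = 9.870

9.870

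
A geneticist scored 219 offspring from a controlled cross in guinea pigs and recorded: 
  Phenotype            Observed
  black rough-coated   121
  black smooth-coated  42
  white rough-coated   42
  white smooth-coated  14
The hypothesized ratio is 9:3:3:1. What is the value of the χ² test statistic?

0.089

The 9:3:3:1 ratio has 16 parts, so with N = 219 the expected counts are:
  black rough-coated: 219 × 9/16 = 123.1875
  black smooth-coated: 219 × 3/16 = 41.0625
  white rough-coated: 219 × 3/16 = 41.0625
  white smooth-coated: 219 × 1/16 = 13.6875
χ² = Σ (O − E)² / E
  black rough-coated: (121 − 123.1875)² / 123.1875 = 0.0388
  black smooth-coated: (42 − 41.0625)² / 41.0625 = 0.0214
  white rough-coated: (42 − 41.0625)² / 41.0625 = 0.0214
  white smooth-coated: (14 − 13.6875)² / 13.6875 = 0.0071
χ² = 0.0388 + 0.0214 + 0.0214 + 0.0071 = 0.0887 ≈ 0.089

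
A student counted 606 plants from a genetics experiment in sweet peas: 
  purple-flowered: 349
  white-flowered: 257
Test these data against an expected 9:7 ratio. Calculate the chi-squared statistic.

The 9:7 ratio has 16 parts, so with N = 606 the expected counts are:
  purple-flowered: 606 × 9/16 = 340.875
  white-flowered: 606 × 7/16 = 265.125
χ² = Σ (O − E)² / E
  purple-flowered: (349 − 340.875)² / 340.875 = 0.1937
  white-flowered: (257 − 265.125)² / 265.125 = 0.2490
χ² = 0.1937 + 0.2490 = 0.4427 ≈ 0.443

0.443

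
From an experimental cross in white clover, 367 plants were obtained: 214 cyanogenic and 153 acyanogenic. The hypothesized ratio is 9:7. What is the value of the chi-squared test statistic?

Total ratio parts = 16. Expected numbers out of 367:
  cyanogenic: 367 × 9/16 = 206.4375
  acyanogenic: 367 × 7/16 = 160.5625
χ² = Σ (O − E)² / E
  cyanogenic: (214 − 206.4375)² / 206.4375 = 0.2770
  acyanogenic: (153 − 160.5625)² / 160.5625 = 0.3562
χ² = 0.2770 + 0.3562 = 0.6332 ≈ 0.633

0.633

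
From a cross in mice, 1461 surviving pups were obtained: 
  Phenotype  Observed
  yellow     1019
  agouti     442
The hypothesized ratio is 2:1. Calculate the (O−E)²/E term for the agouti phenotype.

4.158

The 2:1 ratio has 3 parts, so with N = 1461 the expected counts are:
  yellow: 1461 × 2/3 = 974
  agouti: 1461 × 1/3 = 487
Contribution of agouti: (442 − 487)² / 487 = 4.1581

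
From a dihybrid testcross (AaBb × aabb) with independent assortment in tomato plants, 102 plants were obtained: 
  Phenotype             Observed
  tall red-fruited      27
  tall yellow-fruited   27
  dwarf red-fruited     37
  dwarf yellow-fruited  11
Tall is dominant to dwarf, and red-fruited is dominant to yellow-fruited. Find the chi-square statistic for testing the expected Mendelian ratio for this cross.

A dihybrid testcross with independent assortment gives a 1:1:1:1 ratio.
Total ratio parts = 4. Expected numbers out of 102:
  tall red-fruited: 102 × 1/4 = 25.5
  tall yellow-fruited: 102 × 1/4 = 25.5
  dwarf red-fruited: 102 × 1/4 = 25.5
  dwarf yellow-fruited: 102 × 1/4 = 25.5
χ² = Σ (O − E)² / E
  tall red-fruited: (27 − 25.5)² / 25.5 = 0.0882
  tall yellow-fruited: (27 − 25.5)² / 25.5 = 0.0882
  dwarf red-fruited: (37 − 25.5)² / 25.5 = 5.1863
  dwarf yellow-fruited: (11 − 25.5)² / 25.5 = 8.2451
χ² = 0.0882 + 0.0882 + 5.1863 + 8.2451 = 13.6078 ≈ 13.608

13.608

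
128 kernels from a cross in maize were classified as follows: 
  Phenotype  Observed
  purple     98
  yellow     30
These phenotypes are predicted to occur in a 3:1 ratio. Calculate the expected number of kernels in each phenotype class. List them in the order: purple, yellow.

96, 32

Expected counts for N = 128 under a 3:1 ratio (total parts = 4):
  purple: 128 × 3/4 = 96
  yellow: 128 × 1/4 = 32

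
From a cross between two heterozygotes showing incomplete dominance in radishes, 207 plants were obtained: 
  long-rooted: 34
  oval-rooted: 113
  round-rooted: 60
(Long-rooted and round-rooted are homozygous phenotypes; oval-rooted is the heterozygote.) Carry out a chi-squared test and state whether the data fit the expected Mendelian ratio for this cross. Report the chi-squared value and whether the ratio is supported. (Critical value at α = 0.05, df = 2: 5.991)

8.275; not consistent

With incomplete dominance, a heterozygote × heterozygote cross gives a 1:2:1 phenotypic ratio.
Expected counts for N = 207 under a 1:2:1 ratio (total parts = 4):
  long-rooted: 207 × 1/4 = 51.75
  oval-rooted: 207 × 2/4 = 103.5
  round-rooted: 207 × 1/4 = 51.75
χ² = Σ (O − E)² / E
  long-rooted: (34 − 51.75)² / 51.75 = 6.0882
  oval-rooted: (113 − 103.5)² / 103.5 = 0.8720
  round-rooted: (60 − 51.75)² / 51.75 = 1.3152
χ² = 6.0882 + 0.8720 + 1.3152 = 8.2754 ≈ 8.275
Degrees of freedom = 3 − 1 = 2; critical value at α = 0.05 is 5.991.
Since 8.275 > 5.991, we reject the null hypothesis — the data do not fit the 1:2:1 ratio.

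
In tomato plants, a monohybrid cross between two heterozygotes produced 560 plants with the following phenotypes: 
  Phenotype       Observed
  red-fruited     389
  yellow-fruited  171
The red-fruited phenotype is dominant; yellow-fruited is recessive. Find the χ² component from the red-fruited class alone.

2.288

For a monohybrid cross between heterozygotes with complete dominance, the expected phenotypic ratio is 3:1.
Total ratio parts = 4. Expected numbers out of 560:
  red-fruited: 560 × 3/4 = 420
  yellow-fruited: 560 × 1/4 = 140
Contribution of red-fruited: (389 − 420)² / 420 = 2.2881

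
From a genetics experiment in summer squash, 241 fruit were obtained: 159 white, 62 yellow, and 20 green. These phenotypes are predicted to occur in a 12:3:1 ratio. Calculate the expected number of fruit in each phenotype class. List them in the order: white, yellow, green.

Under the 12:3:1 hypothesis (Σ ratio = 16, N = 241):
  white: 241 × 12/16 = 180.75
  yellow: 241 × 3/16 = 45.1875
  green: 241 × 1/16 = 15.0625

180.75, 45.1875, 15.0625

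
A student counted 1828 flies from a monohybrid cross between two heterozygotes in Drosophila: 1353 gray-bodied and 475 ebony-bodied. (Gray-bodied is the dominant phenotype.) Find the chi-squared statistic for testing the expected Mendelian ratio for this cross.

0.945

For a monohybrid cross between heterozygotes with complete dominance, the expected phenotypic ratio is 3:1.
Expected counts for N = 1828 under a 3:1 ratio (total parts = 4):
  gray-bodied: 1828 × 3/4 = 1371
  ebony-bodied: 1828 × 1/4 = 457
χ² = Σ (O − E)² / E
  gray-bodied: (1353 − 1371)² / 1371 = 0.2363
  ebony-bodied: (475 − 457)² / 457 = 0.7090
χ² = 0.2363 + 0.7090 = 0.9453 ≈ 0.945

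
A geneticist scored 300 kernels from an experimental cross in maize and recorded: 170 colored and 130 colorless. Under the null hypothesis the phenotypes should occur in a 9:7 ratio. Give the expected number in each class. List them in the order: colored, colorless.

Expected counts for N = 300 under a 9:7 ratio (total parts = 16):
  colored: 300 × 9/16 = 168.75
  colorless: 300 × 7/16 = 131.25

168.75, 131.25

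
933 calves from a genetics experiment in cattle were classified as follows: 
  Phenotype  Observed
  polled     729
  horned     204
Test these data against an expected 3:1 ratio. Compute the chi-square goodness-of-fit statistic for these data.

Total ratio parts = 4. Expected numbers out of 933:
  polled: 933 × 3/4 = 699.75
  horned: 933 × 1/4 = 233.25
χ² = Σ (O − E)² / E
  polled: (729 − 699.75)² / 699.75 = 1.2227
  horned: (204 − 233.25)² / 233.25 = 3.6680
χ² = 1.2227 + 3.6680 = 4.8907 ≈ 4.891

4.891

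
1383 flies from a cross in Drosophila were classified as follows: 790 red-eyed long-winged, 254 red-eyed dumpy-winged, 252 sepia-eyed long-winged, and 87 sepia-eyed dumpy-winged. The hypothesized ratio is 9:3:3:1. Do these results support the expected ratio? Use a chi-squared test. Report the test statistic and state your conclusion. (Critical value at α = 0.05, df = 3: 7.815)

0.506; consistent

Expected counts for N = 1383 under a 9:3:3:1 ratio (total parts = 16):
  red-eyed long-winged: 1383 × 9/16 = 777.9375
  red-eyed dumpy-winged: 1383 × 3/16 = 259.3125
  sepia-eyed long-winged: 1383 × 3/16 = 259.3125
  sepia-eyed dumpy-winged: 1383 × 1/16 = 86.4375
χ² = Σ (O − E)² / E
  red-eyed long-winged: (790 − 777.9375)² / 777.9375 = 0.1870
  red-eyed dumpy-winged: (254 − 259.3125)² / 259.3125 = 0.1088
  sepia-eyed long-winged: (252 − 259.3125)² / 259.3125 = 0.2062
  sepia-eyed dumpy-winged: (87 − 86.4375)² / 86.4375 = 0.0037
χ² = 0.1870 + 0.1088 + 0.2062 + 0.0037 = 0.5057 ≈ 0.506
Degrees of freedom = 4 − 1 = 3; critical value at α = 0.05 is 7.815.
Since 0.506 < 7.815, we fail to reject the null hypothesis — the data are consistent with the 9:3:3:1 ratio.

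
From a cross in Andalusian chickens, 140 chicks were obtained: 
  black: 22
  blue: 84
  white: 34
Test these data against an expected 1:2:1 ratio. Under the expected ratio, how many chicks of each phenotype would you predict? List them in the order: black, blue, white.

35, 70, 35

Expected counts for N = 140 under a 1:2:1 ratio (total parts = 4):
  black: 140 × 1/4 = 35
  blue: 140 × 2/4 = 70
  white: 140 × 1/4 = 35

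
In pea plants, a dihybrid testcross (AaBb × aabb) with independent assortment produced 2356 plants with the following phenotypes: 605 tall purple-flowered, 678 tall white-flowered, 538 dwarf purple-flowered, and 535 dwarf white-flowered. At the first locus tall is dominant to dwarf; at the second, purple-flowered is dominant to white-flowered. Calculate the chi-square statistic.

A dihybrid testcross with independent assortment gives a 1:1:1:1 ratio.
Under the 1:1:1:1 hypothesis (Σ ratio = 4, N = 2356):
  tall purple-flowered: 2356 × 1/4 = 589
  tall white-flowered: 2356 × 1/4 = 589
  dwarf purple-flowered: 2356 × 1/4 = 589
  dwarf white-flowered: 2356 × 1/4 = 589
χ² = Σ (O − E)² / E
  tall purple-flowered: (605 − 589)² / 589 = 0.4346
  tall white-flowered: (678 − 589)² / 589 = 13.4482
  dwarf purple-flowered: (538 − 589)² / 589 = 4.4160
  dwarf white-flowered: (535 − 589)² / 589 = 4.9508
χ² = 0.4346 + 13.4482 + 4.4160 + 4.9508 = 23.2496 ≈ 23.250

23.250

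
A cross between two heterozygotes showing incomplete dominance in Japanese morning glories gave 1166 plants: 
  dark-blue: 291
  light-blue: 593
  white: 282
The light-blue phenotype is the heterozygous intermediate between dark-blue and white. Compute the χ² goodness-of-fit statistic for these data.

With incomplete dominance, a heterozygote × heterozygote cross gives a 1:2:1 phenotypic ratio.
Total ratio parts = 4. Expected numbers out of 1166:
  dark-blue: 1166 × 1/4 = 291.5
  light-blue: 1166 × 2/4 = 583
  white: 1166 × 1/4 = 291.5
χ² = Σ (O − E)² / E
  dark-blue: (291 − 291.5)² / 291.5 = 0.0009
  light-blue: (593 − 583)² / 583 = 0.1715
  white: (282 − 291.5)² / 291.5 = 0.3096
χ² = 0.0009 + 0.1715 + 0.3096 = 0.482

0.482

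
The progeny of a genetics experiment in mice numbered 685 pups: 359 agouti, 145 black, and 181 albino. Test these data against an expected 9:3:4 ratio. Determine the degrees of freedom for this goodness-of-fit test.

A goodness-of-fit test with 3 phenotype classes has df = 3 − 1 = 2.

2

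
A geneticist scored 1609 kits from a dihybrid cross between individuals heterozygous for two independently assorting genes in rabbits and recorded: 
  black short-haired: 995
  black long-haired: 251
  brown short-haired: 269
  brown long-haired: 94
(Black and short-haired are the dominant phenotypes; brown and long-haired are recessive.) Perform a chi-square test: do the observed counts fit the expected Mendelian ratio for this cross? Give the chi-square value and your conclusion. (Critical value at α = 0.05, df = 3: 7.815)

21.423; not consistent

A dihybrid F₂ with independent assortment and complete dominance at both loci gives a 9:3:3:1 phenotypic ratio.
Total ratio parts = 16. Expected numbers out of 1609:
  black short-haired: 1609 × 9/16 = 905.0625
  black long-haired: 1609 × 3/16 = 301.6875
  brown short-haired: 1609 × 3/16 = 301.6875
  brown long-haired: 1609 × 1/16 = 100.5625
χ² = Σ (O − E)² / E
  black short-haired: (995 − 905.0625)² / 905.0625 = 8.9372
  black long-haired: (251 − 301.6875)² / 301.6875 = 8.5162
  brown short-haired: (269 − 301.6875)² / 301.6875 = 3.5417
  brown long-haired: (94 − 100.5625)² / 100.5625 = 0.4283
χ² = 8.9372 + 8.5162 + 3.5417 + 0.4283 = 21.4234 ≈ 21.423
Degrees of freedom = 4 − 1 = 3; critical value at α = 0.05 is 7.815.
Since 21.423 > 7.815, we reject the null hypothesis — the data do not fit the 9:3:3:1 ratio.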